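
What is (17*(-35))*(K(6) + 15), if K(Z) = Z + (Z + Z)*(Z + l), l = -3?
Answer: -33915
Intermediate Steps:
K(Z) = Z + 2*Z*(-3 + Z) (K(Z) = Z + (Z + Z)*(Z - 3) = Z + (2*Z)*(-3 + Z) = Z + 2*Z*(-3 + Z))
(17*(-35))*(K(6) + 15) = (17*(-35))*(6*(-5 + 2*6) + 15) = -595*(6*(-5 + 12) + 15) = -595*(6*7 + 15) = -595*(42 + 15) = -595*57 = -33915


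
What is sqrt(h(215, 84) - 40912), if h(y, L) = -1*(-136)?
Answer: 2*I*sqrt(10194) ≈ 201.93*I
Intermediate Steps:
h(y, L) = 136
sqrt(h(215, 84) - 40912) = sqrt(136 - 40912) = sqrt(-40776) = 2*I*sqrt(10194)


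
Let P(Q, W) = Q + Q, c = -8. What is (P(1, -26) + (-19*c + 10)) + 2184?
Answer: 2348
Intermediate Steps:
P(Q, W) = 2*Q
(P(1, -26) + (-19*c + 10)) + 2184 = (2*1 + (-19*(-8) + 10)) + 2184 = (2 + (152 + 10)) + 2184 = (2 + 162) + 2184 = 164 + 2184 = 2348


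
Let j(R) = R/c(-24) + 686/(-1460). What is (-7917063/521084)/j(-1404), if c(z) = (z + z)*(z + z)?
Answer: 46235647920/3284262181 ≈ 14.078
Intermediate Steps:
c(z) = 4*z² (c(z) = (2*z)*(2*z) = 4*z²)
j(R) = -343/730 + R/2304 (j(R) = R/((4*(-24)²)) + 686/(-1460) = R/((4*576)) + 686*(-1/1460) = R/2304 - 343/730 = -343/730 + R/2304)
(-7917063/521084)/j(-1404) = (-7917063/521084)/(-343/730 + (1/2304)*(-1404)) = (-7917063*1/521084)/(-343/730 - 39/64) = -7917063/(521084*(-25211/23360)) = -7917063/521084*(-23360/25211) = 46235647920/3284262181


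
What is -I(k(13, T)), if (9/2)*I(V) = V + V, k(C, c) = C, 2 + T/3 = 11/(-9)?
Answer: -52/9 ≈ -5.7778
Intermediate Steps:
T = -29/3 (T = -6 + 3*(11/(-9)) = -6 + 3*(11*(-1/9)) = -6 + 3*(-11/9) = -6 - 11/3 = -29/3 ≈ -9.6667)
I(V) = 4*V/9 (I(V) = 2*(V + V)/9 = 2*(2*V)/9 = 4*V/9)
-I(k(13, T)) = -4*13/9 = -1*52/9 = -52/9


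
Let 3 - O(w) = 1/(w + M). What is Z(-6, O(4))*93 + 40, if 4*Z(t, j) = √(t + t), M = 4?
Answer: 40 + 93*I*√3/2 ≈ 40.0 + 80.54*I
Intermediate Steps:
O(w) = 3 - 1/(4 + w) (O(w) = 3 - 1/(w + 4) = 3 - 1/(4 + w))
Z(t, j) = √2*√t/4 (Z(t, j) = √(t + t)/4 = √(2*t)/4 = (√2*√t)/4 = √2*√t/4)
Z(-6, O(4))*93 + 40 = (√2*√(-6)/4)*93 + 40 = (√2*(I*√6)/4)*93 + 40 = (I*√3/2)*93 + 40 = 93*I*√3/2 + 40 = 40 + 93*I*√3/2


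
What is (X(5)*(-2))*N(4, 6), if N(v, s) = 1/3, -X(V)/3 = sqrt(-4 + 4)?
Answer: 0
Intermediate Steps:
X(V) = 0 (X(V) = -3*sqrt(-4 + 4) = -3*sqrt(0) = -3*0 = 0)
N(v, s) = 1/3
(X(5)*(-2))*N(4, 6) = (0*(-2))*(1/3) = 0*(1/3) = 0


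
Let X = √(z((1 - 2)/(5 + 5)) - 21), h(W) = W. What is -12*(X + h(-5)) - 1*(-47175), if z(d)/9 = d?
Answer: 47235 - 6*I*√2190/5 ≈ 47235.0 - 56.157*I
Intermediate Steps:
z(d) = 9*d
X = I*√2190/10 (X = √(9*((1 - 2)/(5 + 5)) - 21) = √(9*(-1/10) - 21) = √(9*(-1*⅒) - 21) = √(9*(-⅒) - 21) = √(-9/10 - 21) = √(-219/10) = I*√2190/10 ≈ 4.6797*I)
-12*(X + h(-5)) - 1*(-47175) = -12*(I*√2190/10 - 5) - 1*(-47175) = -12*(-5 + I*√2190/10) + 47175 = (60 - 6*I*√2190/5) + 47175 = 47235 - 6*I*√2190/5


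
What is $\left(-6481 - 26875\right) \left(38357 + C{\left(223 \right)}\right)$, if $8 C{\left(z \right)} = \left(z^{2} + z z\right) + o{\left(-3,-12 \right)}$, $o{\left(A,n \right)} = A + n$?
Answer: $- \frac{3388127361}{2} \approx -1.6941 \cdot 10^{9}$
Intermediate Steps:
$C{\left(z \right)} = - \frac{15}{8} + \frac{z^{2}}{4}$ ($C{\left(z \right)} = \frac{\left(z^{2} + z z\right) - 15}{8} = \frac{\left(z^{2} + z^{2}\right) - 15}{8} = \frac{2 z^{2} - 15}{8} = \frac{-15 + 2 z^{2}}{8} = - \frac{15}{8} + \frac{z^{2}}{4}$)
$\left(-6481 - 26875\right) \left(38357 + C{\left(223 \right)}\right) = \left(-6481 - 26875\right) \left(38357 - \left(\frac{15}{8} - \frac{223^{2}}{4}\right)\right) = - 33356 \left(38357 + \left(- \frac{15}{8} + \frac{1}{4} \cdot 49729\right)\right) = - 33356 \left(38357 + \left(- \frac{15}{8} + \frac{49729}{4}\right)\right) = - 33356 \left(38357 + \frac{99443}{8}\right) = \left(-33356\right) \frac{406299}{8} = - \frac{3388127361}{2}$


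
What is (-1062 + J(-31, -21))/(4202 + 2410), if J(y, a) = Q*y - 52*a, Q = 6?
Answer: -13/551 ≈ -0.023593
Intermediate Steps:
J(y, a) = -52*a + 6*y (J(y, a) = 6*y - 52*a = -52*a + 6*y)
(-1062 + J(-31, -21))/(4202 + 2410) = (-1062 + (-52*(-21) + 6*(-31)))/(4202 + 2410) = (-1062 + (1092 - 186))/6612 = (-1062 + 906)*(1/6612) = -156*1/6612 = -13/551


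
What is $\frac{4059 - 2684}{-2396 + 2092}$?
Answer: $- \frac{1375}{304} \approx -4.523$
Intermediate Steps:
$\frac{4059 - 2684}{-2396 + 2092} = \frac{1375}{-304} = 1375 \left(- \frac{1}{304}\right) = - \frac{1375}{304}$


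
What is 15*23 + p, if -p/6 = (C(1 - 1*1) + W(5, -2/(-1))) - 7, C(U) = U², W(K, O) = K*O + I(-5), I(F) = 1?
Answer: 321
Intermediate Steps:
W(K, O) = 1 + K*O (W(K, O) = K*O + 1 = 1 + K*O)
p = -24 (p = -6*(((1 - 1*1)² + (1 + 5*(-2/(-1)))) - 7) = -6*(((1 - 1)² + (1 + 5*(-2*(-1)))) - 7) = -6*((0² + (1 + 5*2)) - 7) = -6*((0 + (1 + 10)) - 7) = -6*((0 + 11) - 7) = -6*(11 - 7) = -6*4 = -24)
15*23 + p = 15*23 - 24 = 345 - 24 = 321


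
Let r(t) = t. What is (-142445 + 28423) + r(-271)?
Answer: -114293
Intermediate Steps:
(-142445 + 28423) + r(-271) = (-142445 + 28423) - 271 = -114022 - 271 = -114293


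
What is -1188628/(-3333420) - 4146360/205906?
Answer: -1697101714279/85796397315 ≈ -19.781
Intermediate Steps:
-1188628/(-3333420) - 4146360/205906 = -1188628*(-1/3333420) - 4146360*1/205906 = 297157/833355 - 2073180/102953 = -1697101714279/85796397315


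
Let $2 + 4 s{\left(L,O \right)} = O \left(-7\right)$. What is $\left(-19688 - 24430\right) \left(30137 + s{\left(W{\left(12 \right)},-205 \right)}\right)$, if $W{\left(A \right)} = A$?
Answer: $- \frac{2690778879}{2} \approx -1.3454 \cdot 10^{9}$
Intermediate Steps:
$s{\left(L,O \right)} = - \frac{1}{2} - \frac{7 O}{4}$ ($s{\left(L,O \right)} = - \frac{1}{2} + \frac{O \left(-7\right)}{4} = - \frac{1}{2} + \frac{\left(-7\right) O}{4} = - \frac{1}{2} - \frac{7 O}{4}$)
$\left(-19688 - 24430\right) \left(30137 + s{\left(W{\left(12 \right)},-205 \right)}\right) = \left(-19688 - 24430\right) \left(30137 - - \frac{1433}{4}\right) = - 44118 \left(30137 + \left(- \frac{1}{2} + \frac{1435}{4}\right)\right) = - 44118 \left(30137 + \frac{1433}{4}\right) = \left(-44118\right) \frac{121981}{4} = - \frac{2690778879}{2}$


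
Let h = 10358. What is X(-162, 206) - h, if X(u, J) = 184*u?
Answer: -40166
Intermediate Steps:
X(-162, 206) - h = 184*(-162) - 1*10358 = -29808 - 10358 = -40166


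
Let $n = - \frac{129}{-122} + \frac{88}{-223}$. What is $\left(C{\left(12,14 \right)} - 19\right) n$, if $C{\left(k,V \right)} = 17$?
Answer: $- \frac{18031}{13603} \approx -1.3255$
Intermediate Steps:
$n = \frac{18031}{27206}$ ($n = \left(-129\right) \left(- \frac{1}{122}\right) + 88 \left(- \frac{1}{223}\right) = \frac{129}{122} - \frac{88}{223} = \frac{18031}{27206} \approx 0.66276$)
$\left(C{\left(12,14 \right)} - 19\right) n = \left(17 - 19\right) \frac{18031}{27206} = \left(-2\right) \frac{18031}{27206} = - \frac{18031}{13603}$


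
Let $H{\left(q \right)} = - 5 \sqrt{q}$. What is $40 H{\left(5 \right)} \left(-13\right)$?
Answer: $2600 \sqrt{5} \approx 5813.8$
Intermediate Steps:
$40 H{\left(5 \right)} \left(-13\right) = 40 \left(- 5 \sqrt{5}\right) \left(-13\right) = - 200 \sqrt{5} \left(-13\right) = 2600 \sqrt{5}$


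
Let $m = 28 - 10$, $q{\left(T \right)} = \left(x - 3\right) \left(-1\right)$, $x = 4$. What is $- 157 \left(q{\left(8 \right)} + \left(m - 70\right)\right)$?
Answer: $8321$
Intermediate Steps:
$q{\left(T \right)} = -1$ ($q{\left(T \right)} = \left(4 - 3\right) \left(-1\right) = 1 \left(-1\right) = -1$)
$m = 18$ ($m = 28 - 10 = 18$)
$- 157 \left(q{\left(8 \right)} + \left(m - 70\right)\right) = - 157 \left(-1 + \left(18 - 70\right)\right) = - 157 \left(-1 - 52\right) = \left(-157\right) \left(-53\right) = 8321$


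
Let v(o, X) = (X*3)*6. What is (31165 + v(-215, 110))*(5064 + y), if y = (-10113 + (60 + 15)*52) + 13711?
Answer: 416367490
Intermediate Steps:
v(o, X) = 18*X (v(o, X) = (3*X)*6 = 18*X)
y = 7498 (y = (-10113 + 75*52) + 13711 = (-10113 + 3900) + 13711 = -6213 + 13711 = 7498)
(31165 + v(-215, 110))*(5064 + y) = (31165 + 18*110)*(5064 + 7498) = (31165 + 1980)*12562 = 33145*12562 = 416367490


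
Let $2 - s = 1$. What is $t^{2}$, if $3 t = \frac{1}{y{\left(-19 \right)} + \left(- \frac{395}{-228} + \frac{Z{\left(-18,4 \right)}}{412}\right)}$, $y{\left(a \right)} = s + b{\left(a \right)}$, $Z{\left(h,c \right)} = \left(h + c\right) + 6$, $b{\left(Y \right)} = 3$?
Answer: $\frac{61277584}{18000247225} \approx 0.0034043$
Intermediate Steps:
$s = 1$ ($s = 2 - 1 = 1$)
$Z{\left(h,c \right)} = 6 + c + h$ ($Z{\left(h,c \right)} = \left(c + h\right) + 6 = 6 + c + h$)
$y{\left(a \right)} = 4$ ($y{\left(a \right)} = 1 + 3 = 4$)
$t = \frac{7828}{134165}$ ($t = \frac{1}{3 \left(4 + \left(- \frac{395}{-228} + \frac{6 + 4 - 18}{412}\right)\right)} = \frac{1}{3 \left(4 - - \frac{40229}{23484}\right)} = \frac{1}{3 \left(4 + \left(\frac{395}{228} - \frac{2}{103}\right)\right)} = \frac{1}{3 \left(4 + \frac{40229}{23484}\right)} = \frac{1}{3 \cdot \frac{134165}{23484}} = \frac{1}{3} \cdot \frac{23484}{134165} = \frac{7828}{134165} \approx 0.058346$)
$t^{2} = \left(\frac{7828}{134165}\right)^{2} = \frac{61277584}{18000247225}$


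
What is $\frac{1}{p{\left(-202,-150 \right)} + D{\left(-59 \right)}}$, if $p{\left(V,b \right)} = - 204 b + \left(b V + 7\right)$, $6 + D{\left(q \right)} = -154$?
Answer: $\frac{1}{60747} \approx 1.6462 \cdot 10^{-5}$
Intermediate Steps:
$D{\left(q \right)} = -160$ ($D{\left(q \right)} = -6 - 154 = -160$)
$p{\left(V,b \right)} = 7 - 204 b + V b$ ($p{\left(V,b \right)} = - 204 b + \left(V b + 7\right) = - 204 b + \left(7 + V b\right) = 7 - 204 b + V b$)
$\frac{1}{p{\left(-202,-150 \right)} + D{\left(-59 \right)}} = \frac{1}{\left(7 - -30600 - -30300\right) - 160} = \frac{1}{\left(7 + 30600 + 30300\right) - 160} = \frac{1}{60907 - 160} = \frac{1}{60747}$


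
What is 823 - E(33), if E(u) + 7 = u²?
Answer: -259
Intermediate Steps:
E(u) = -7 + u²
823 - E(33) = 823 - (-7 + 33²) = 823 - (-7 + 1089) = 823 - 1*1082 = 823 - 1082 = -259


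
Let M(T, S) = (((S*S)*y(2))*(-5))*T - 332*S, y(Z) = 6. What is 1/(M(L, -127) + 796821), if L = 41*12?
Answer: -1/237225055 ≈ -4.2154e-9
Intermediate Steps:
L = 492
M(T, S) = -332*S - 30*T*S² (M(T, S) = (((S*S)*6)*(-5))*T - 332*S = ((S²*6)*(-5))*T - 332*S = ((6*S²)*(-5))*T - 332*S = (-30*S²)*T - 332*S = -30*T*S² - 332*S = -332*S - 30*T*S²)
1/(M(L, -127) + 796821) = 1/(-2*(-127)*(166 + 15*(-127)*492) + 796821) = 1/(-2*(-127)*(166 - 937260) + 796821) = 1/(-2*(-127)*(-937094) + 796821) = 1/(-238021876 + 796821) = 1/(-237225055) = -1/237225055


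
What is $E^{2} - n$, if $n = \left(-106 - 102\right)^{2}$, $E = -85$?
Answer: $-36039$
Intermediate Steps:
$n = 43264$ ($n = \left(-208\right)^{2} = 43264$)
$E^{2} - n = \left(-85\right)^{2} - 43264 = 7225 - 43264 = -36039$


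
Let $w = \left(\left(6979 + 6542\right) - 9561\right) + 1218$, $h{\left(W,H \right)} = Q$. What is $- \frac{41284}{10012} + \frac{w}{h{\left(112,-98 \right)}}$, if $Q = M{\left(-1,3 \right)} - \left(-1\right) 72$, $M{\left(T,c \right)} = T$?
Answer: $\frac{12227743}{177713} \approx 68.806$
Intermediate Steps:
$Q = 71$ ($Q = -1 - \left(-1\right) 72 = -1 - -72 = -1 + 72 = 71$)
$h{\left(W,H \right)} = 71$
$w = 5178$ ($w = \left(13521 - 9561\right) + 1218 = 3960 + 1218 = 5178$)
$- \frac{41284}{10012} + \frac{w}{h{\left(112,-98 \right)}} = - \frac{41284}{10012} + \frac{5178}{71} = \left(-41284\right) \frac{1}{10012} + 5178 \cdot \frac{1}{71} = - \frac{10321}{2503} + \frac{5178}{71} = \frac{12227743}{177713}$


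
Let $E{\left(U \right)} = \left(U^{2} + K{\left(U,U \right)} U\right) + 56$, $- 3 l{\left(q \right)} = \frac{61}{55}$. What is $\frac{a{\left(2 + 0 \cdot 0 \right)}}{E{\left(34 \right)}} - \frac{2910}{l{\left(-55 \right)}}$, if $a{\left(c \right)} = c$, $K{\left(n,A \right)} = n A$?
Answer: $\frac{9726878761}{1235738} \approx 7871.3$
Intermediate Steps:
$K{\left(n,A \right)} = A n$
$l{\left(q \right)} = - \frac{61}{165}$ ($l{\left(q \right)} = - \frac{61 \cdot \frac{1}{55}}{3} = \left(- \frac{1}{3}\right) \frac{61}{55} = - \frac{61}{165}$)
$E{\left(U \right)} = 56 + U^{2} + U^{3}$ ($E{\left(U \right)} = \left(U^{2} + U U U\right) + 56 = \left(U^{2} + U^{2} U\right) + 56 = \left(U^{2} + U^{3}\right) + 56 = 56 + U^{2} + U^{3}$)
$\frac{a{\left(2 + 0 \cdot 0 \right)}}{E{\left(34 \right)}} - \frac{2910}{l{\left(-55 \right)}} = \frac{2 + 0 \cdot 0}{56 + 34^{2} + 34^{3}} - \frac{2910}{- \frac{61}{165}} = \frac{2 + 0}{56 + 1156 + 39304} - - \frac{480150}{61} = \frac{2}{40516} + \frac{480150}{61} = 2 \cdot \frac{1}{40516} + \frac{480150}{61} = \frac{1}{20258} + \frac{480150}{61} = \frac{9726878761}{1235738}$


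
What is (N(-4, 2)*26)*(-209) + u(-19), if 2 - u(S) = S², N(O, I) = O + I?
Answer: 10509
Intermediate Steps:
N(O, I) = I + O
u(S) = 2 - S²
(N(-4, 2)*26)*(-209) + u(-19) = ((2 - 4)*26)*(-209) + (2 - 1*(-19)²) = -2*26*(-209) + (2 - 1*361) = -52*(-209) + (2 - 361) = 10868 - 359 = 10509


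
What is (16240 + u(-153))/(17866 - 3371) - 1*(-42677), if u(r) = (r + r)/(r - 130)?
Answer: 175069277771/4102085 ≈ 42678.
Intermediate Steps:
u(r) = 2*r/(-130 + r) (u(r) = (2*r)/(-130 + r) = 2*r/(-130 + r))
(16240 + u(-153))/(17866 - 3371) - 1*(-42677) = (16240 + 2*(-153)/(-130 - 153))/(17866 - 3371) - 1*(-42677) = (16240 + 2*(-153)/(-283))/14495 + 42677 = (16240 + 2*(-153)*(-1/283))*(1/14495) + 42677 = (16240 + 306/283)*(1/14495) + 42677 = (4596226/283)*(1/14495) + 42677 = 4596226/4102085 + 42677 = 175069277771/4102085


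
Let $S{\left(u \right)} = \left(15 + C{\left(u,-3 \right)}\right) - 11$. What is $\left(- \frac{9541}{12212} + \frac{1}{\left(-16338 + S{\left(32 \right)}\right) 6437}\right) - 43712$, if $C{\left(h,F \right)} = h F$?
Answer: $- \frac{28228403224884281}{645770010460} \approx -43713.0$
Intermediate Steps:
$C{\left(h,F \right)} = F h$
$S{\left(u \right)} = 4 - 3 u$ ($S{\left(u \right)} = \left(15 - 3 u\right) - 11 = 4 - 3 u$)
$\left(- \frac{9541}{12212} + \frac{1}{\left(-16338 + S{\left(32 \right)}\right) 6437}\right) - 43712 = \left(- \frac{9541}{12212} + \frac{1}{\left(-16338 + \left(4 - 96\right)\right) 6437}\right) - 43712 = \left(\left(-9541\right) \frac{1}{12212} + \frac{1}{-16338 + \left(4 - 96\right)} \frac{1}{6437}\right) - 43712 = \left(- \frac{9541}{12212} + \frac{1}{-16338 - 92} \cdot \frac{1}{6437}\right) - 43712 = \left(- \frac{9541}{12212} + \frac{1}{-16430} \cdot \frac{1}{6437}\right) - 43712 = \left(- \frac{9541}{12212} - \frac{1}{105759910}\right) - 43712 = - \frac{504527656761}{645770010460} - 43712 = - \frac{28228403224884281}{645770010460}$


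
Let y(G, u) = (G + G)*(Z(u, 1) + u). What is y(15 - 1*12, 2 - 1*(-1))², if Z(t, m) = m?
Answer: 576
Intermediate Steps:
y(G, u) = 2*G*(1 + u) (y(G, u) = (G + G)*(1 + u) = (2*G)*(1 + u) = 2*G*(1 + u))
y(15 - 1*12, 2 - 1*(-1))² = (2*(15 - 1*12)*(1 + (2 - 1*(-1))))² = (2*(15 - 12)*(1 + (2 + 1)))² = (2*3*(1 + 3))² = (2*3*4)² = 24² = 576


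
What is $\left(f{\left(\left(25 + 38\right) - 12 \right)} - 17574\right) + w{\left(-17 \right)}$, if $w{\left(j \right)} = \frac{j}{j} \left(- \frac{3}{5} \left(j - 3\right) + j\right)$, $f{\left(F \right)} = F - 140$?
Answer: $-17668$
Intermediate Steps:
$f{\left(F \right)} = -140 + F$
$w{\left(j \right)} = \frac{9}{5} + \frac{2 j}{5}$ ($w{\left(j \right)} = 1 \left(\left(-3\right) \frac{1}{5} \left(-3 + j\right) + j\right) = 1 \left(- \frac{3 \left(-3 + j\right)}{5} + j\right) = 1 \left(\left(\frac{9}{5} - \frac{3 j}{5}\right) + j\right) = 1 \left(\frac{9}{5} + \frac{2 j}{5}\right) = \frac{9}{5} + \frac{2 j}{5}$)
$\left(f{\left(\left(25 + 38\right) - 12 \right)} - 17574\right) + w{\left(-17 \right)} = \left(\left(-140 + \left(\left(25 + 38\right) - 12\right)\right) - 17574\right) + \left(\frac{9}{5} + \frac{2}{5} \left(-17\right)\right) = \left(\left(-140 + \left(63 - 12\right)\right) - 17574\right) + \left(\frac{9}{5} - \frac{34}{5}\right) = \left(\left(-140 + 51\right) - 17574\right) - 5 = \left(-89 - 17574\right) - 5 = -17663 - 5 = -17668$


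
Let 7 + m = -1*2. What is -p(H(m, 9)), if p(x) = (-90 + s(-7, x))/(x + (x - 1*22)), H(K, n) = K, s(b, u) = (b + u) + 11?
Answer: -19/8 ≈ -2.3750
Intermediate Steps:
s(b, u) = 11 + b + u
m = -9 (m = -7 - 1*2 = -7 - 2 = -9)
p(x) = (-86 + x)/(-22 + 2*x) (p(x) = (-90 + (11 - 7 + x))/(x + (x - 1*22)) = (-90 + (4 + x))/(x + (x - 22)) = (-86 + x)/(x + (-22 + x)) = (-86 + x)/(-22 + 2*x))
-p(H(m, 9)) = -(-86 - 9)/(2*(-11 - 9)) = -(-95)/(2*(-20)) = -(-1)*(-95)/(2*20) = -1*19/8 = -19/8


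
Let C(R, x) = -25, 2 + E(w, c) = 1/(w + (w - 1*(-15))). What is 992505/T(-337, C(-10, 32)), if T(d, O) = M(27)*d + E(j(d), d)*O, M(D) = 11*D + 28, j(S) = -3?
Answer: -1786509/197060 ≈ -9.0658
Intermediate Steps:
E(w, c) = -2 + 1/(15 + 2*w) (E(w, c) = -2 + 1/(w + (w - 1*(-15))) = -2 + 1/(w + (w + 15)) = -2 + 1/(w + (15 + w)) = -2 + 1/(15 + 2*w))
M(D) = 28 + 11*D
T(d, O) = 325*d - 17*O/9 (T(d, O) = (28 + 11*27)*d + ((-29 - 4*(-3))/(15 + 2*(-3)))*O = (28 + 297)*d + ((-29 + 12)/(15 - 6))*O = 325*d + (-17/9)*O = 325*d + ((⅑)*(-17))*O = 325*d - 17*O/9)
992505/T(-337, C(-10, 32)) = 992505/(325*(-337) - 17/9*(-25)) = 992505/(-109525 + 425/9) = 992505/(-985300/9) = 992505*(-9/985300) = -1786509/197060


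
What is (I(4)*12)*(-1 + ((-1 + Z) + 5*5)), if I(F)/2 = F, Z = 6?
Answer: 2784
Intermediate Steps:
I(F) = 2*F
(I(4)*12)*(-1 + ((-1 + Z) + 5*5)) = ((2*4)*12)*(-1 + ((-1 + 6) + 5*5)) = (8*12)*(-1 + (5 + 25)) = 96*(-1 + 30) = 96*29 = 2784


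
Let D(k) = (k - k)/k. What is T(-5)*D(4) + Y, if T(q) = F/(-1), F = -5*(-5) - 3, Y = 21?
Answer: 21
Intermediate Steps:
D(k) = 0 (D(k) = 0/k = 0)
F = 22 (F = 25 - 3 = 22)
T(q) = -22 (T(q) = 22/(-1) = 22*(-1) = -22)
T(-5)*D(4) + Y = -22*0 + 21 = 0 + 21 = 21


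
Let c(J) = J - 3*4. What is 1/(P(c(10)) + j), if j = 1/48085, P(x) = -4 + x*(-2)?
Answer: 48085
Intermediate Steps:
c(J) = -12 + J (c(J) = J - 12 = -12 + J)
P(x) = -4 - 2*x
j = 1/48085 ≈ 2.0796e-5
1/(P(c(10)) + j) = 1/((-4 - 2*(-12 + 10)) + 1/48085) = 1/((-4 - 2*(-2)) + 1/48085) = 1/((-4 + 4) + 1/48085) = 1/(0 + 1/48085) = 1/(1/48085) = 48085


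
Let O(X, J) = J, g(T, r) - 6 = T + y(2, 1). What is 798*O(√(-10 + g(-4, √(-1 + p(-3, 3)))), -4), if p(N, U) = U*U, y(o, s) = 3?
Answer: -3192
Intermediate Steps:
p(N, U) = U²
g(T, r) = 9 + T (g(T, r) = 6 + (T + 3) = 6 + (3 + T) = 9 + T)
798*O(√(-10 + g(-4, √(-1 + p(-3, 3)))), -4) = 798*(-4) = -3192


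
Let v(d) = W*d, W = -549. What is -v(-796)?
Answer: -437004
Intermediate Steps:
v(d) = -549*d
-v(-796) = -(-549)*(-796) = -1*437004 = -437004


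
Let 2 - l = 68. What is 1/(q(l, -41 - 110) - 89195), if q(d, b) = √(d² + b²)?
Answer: -89195/7955720868 - √27157/7955720868 ≈ -1.1232e-5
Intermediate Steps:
l = -66 (l = 2 - 1*68 = 2 - 68 = -66)
q(d, b) = √(b² + d²)
1/(q(l, -41 - 110) - 89195) = 1/(√((-41 - 110)² + (-66)²) - 89195) = 1/(√((-151)² + 4356) - 89195) = 1/(√(22801 + 4356) - 89195) = 1/(√27157 - 89195) = 1/(-89195 + √27157)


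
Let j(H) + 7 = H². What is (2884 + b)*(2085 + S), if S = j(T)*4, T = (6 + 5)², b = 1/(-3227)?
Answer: 564179460207/3227 ≈ 1.7483e+8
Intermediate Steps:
b = -1/3227 ≈ -0.00030989
T = 121 (T = 11² = 121)
j(H) = -7 + H²
S = 58536 (S = (-7 + 121²)*4 = (-7 + 14641)*4 = 14634*4 = 58536)
(2884 + b)*(2085 + S) = (2884 - 1/3227)*(2085 + 58536) = (9306667/3227)*60621 = 564179460207/3227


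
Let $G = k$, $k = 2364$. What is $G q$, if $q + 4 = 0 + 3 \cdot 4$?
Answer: $18912$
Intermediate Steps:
$G = 2364$
$q = 8$ ($q = -4 + \left(0 + 3 \cdot 4\right) = -4 + \left(0 + 12\right) = -4 + 12 = 8$)
$G q = 2364 \cdot 8 = 18912$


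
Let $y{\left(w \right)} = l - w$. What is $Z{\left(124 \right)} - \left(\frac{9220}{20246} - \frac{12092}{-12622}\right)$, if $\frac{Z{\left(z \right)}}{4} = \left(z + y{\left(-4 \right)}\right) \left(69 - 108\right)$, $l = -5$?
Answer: $- \frac{1225939719932}{63886253} \approx -19189.0$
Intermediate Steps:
$y{\left(w \right)} = -5 - w$
$Z{\left(z \right)} = 156 - 156 z$ ($Z{\left(z \right)} = 4 \left(z - 1\right) \left(69 - 108\right) = 4 \left(z + \left(-5 + 4\right)\right) \left(-39\right) = 4 \left(z - 1\right) \left(-39\right) = 4 \left(-1 + z\right) \left(-39\right) = 4 \left(39 - 39 z\right) = 156 - 156 z$)
$Z{\left(124 \right)} - \left(\frac{9220}{20246} - \frac{12092}{-12622}\right) = \left(156 - 19344\right) - \left(\frac{9220}{20246} - \frac{12092}{-12622}\right) = \left(156 - 19344\right) - \left(9220 \cdot \frac{1}{20246} - - \frac{6046}{6311}\right) = -19188 - \left(\frac{4610}{10123} + \frac{6046}{6311}\right) = -19188 - \frac{90297368}{63886253} = - \frac{1225939719932}{63886253}$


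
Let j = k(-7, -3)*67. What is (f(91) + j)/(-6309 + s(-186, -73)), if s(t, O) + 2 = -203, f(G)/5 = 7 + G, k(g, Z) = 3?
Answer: -691/6514 ≈ -0.10608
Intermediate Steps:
f(G) = 35 + 5*G (f(G) = 5*(7 + G) = 35 + 5*G)
s(t, O) = -205 (s(t, O) = -2 - 203 = -205)
j = 201 (j = 3*67 = 201)
(f(91) + j)/(-6309 + s(-186, -73)) = ((35 + 5*91) + 201)/(-6309 - 205) = ((35 + 455) + 201)/(-6514) = (490 + 201)*(-1/6514) = 691*(-1/6514) = -691/6514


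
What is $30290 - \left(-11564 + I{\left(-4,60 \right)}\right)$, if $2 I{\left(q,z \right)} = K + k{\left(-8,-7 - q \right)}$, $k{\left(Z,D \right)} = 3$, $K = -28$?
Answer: $\frac{83733}{2} \approx 41867.0$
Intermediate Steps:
$I{\left(q,z \right)} = - \frac{25}{2}$ ($I{\left(q,z \right)} = \frac{-28 + 3}{2} = \frac{1}{2} \left(-25\right) = - \frac{25}{2}$)
$30290 - \left(-11564 + I{\left(-4,60 \right)}\right) = 30290 + \left(11564 - - \frac{25}{2}\right) = 30290 + \left(11564 + \frac{25}{2}\right) = 30290 + \frac{23153}{2} = \frac{83733}{2}$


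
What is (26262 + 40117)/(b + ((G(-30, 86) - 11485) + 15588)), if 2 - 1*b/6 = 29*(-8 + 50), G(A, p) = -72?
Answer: -66379/3265 ≈ -20.330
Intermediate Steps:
b = -7296 (b = 12 - 174*(-8 + 50) = 12 - 174*42 = 12 - 6*1218 = 12 - 7308 = -7296)
(26262 + 40117)/(b + ((G(-30, 86) - 11485) + 15588)) = (26262 + 40117)/(-7296 + ((-72 - 11485) + 15588)) = 66379/(-7296 + (-11557 + 15588)) = 66379/(-7296 + 4031) = 66379/(-3265) = 66379*(-1/3265) = -66379/3265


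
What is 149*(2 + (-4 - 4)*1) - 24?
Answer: -918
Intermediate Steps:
149*(2 + (-4 - 4)*1) - 24 = 149*(2 - 8*1) - 24 = 149*(2 - 8) - 24 = 149*(-6) - 24 = -894 - 24 = -918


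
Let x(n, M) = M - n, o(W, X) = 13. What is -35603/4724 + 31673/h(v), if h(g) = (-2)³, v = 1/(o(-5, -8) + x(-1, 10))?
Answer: -37477019/9448 ≈ -3966.7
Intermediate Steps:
v = 1/24 (v = 1/(13 + (10 - 1*(-1))) = 1/(13 + (10 + 1)) = 1/(13 + 11) = 1/24 ≈ 0.041667)
h(g) = -8
-35603/4724 + 31673/h(v) = -35603/4724 + 31673/(-8) = -35603*1/4724 + 31673*(-⅛) = -35603/4724 - 31673/8 = -37477019/9448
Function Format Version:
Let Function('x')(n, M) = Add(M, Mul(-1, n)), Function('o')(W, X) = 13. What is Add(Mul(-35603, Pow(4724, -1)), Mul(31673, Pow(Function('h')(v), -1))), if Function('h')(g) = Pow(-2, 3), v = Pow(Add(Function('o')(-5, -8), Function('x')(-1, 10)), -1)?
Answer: Rational(-37477019, 9448) ≈ -3966.7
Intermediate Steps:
v = Rational(1, 24) (v = Pow(Add(13, Add(10, Mul(-1, -1))), -1) = Pow(Add(13, Add(10, 1)), -1) = Pow(Add(13, 11), -1) = Pow(24, -1) = Rational(1, 24) ≈ 0.041667)
Function('h')(g) = -8
Add(Mul(-35603, Pow(4724, -1)), Mul(31673, Pow(Function('h')(v), -1))) = Add(Mul(-35603, Pow(4724, -1)), Mul(31673, Pow(-8, -1))) = Add(Mul(-35603, Rational(1, 4724)), Mul(31673, Rational(-1, 8))) = Add(Rational(-35603, 4724), Rational(-31673, 8)) = Rational(-37477019, 9448)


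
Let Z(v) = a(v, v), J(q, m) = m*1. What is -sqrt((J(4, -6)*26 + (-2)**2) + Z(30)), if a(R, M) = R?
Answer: -I*sqrt(122) ≈ -11.045*I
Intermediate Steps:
J(q, m) = m
Z(v) = v
-sqrt((J(4, -6)*26 + (-2)**2) + Z(30)) = -sqrt((-6*26 + (-2)**2) + 30) = -sqrt((-156 + 4) + 30) = -sqrt(-152 + 30) = -sqrt(-122) = -I*sqrt(122)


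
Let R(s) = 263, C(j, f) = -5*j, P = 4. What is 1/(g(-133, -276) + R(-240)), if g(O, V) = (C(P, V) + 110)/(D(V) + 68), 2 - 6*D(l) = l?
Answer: 343/90479 ≈ 0.0037909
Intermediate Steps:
D(l) = ⅓ - l/6
g(O, V) = 90/(205/3 - V/6) (g(O, V) = (-5*4 + 110)/((⅓ - V/6) + 68) = (-20 + 110)/(205/3 - V/6) = 90/(205/3 - V/6))
1/(g(-133, -276) + R(-240)) = 1/(-540/(-410 - 276) + 263) = 1/(-540/(-686) + 263) = 1/(-540*(-1/686) + 263) = 1/(270/343 + 263) = 1/(90479/343) = 343/90479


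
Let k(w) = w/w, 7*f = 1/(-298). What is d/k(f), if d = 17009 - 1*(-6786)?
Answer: 23795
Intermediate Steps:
f = -1/2086 (f = (⅐)/(-298) = (⅐)*(-1/298) = -1/2086 ≈ -0.00047939)
k(w) = 1
d = 23795 (d = 17009 + 6786 = 23795)
d/k(f) = 23795/1 = 23795*1 = 23795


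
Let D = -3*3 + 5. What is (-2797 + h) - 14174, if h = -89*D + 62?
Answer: -16553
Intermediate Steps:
D = -4 (D = -9 + 5 = -4)
h = 418 (h = -89*(-4) + 62 = 356 + 62 = 418)
(-2797 + h) - 14174 = (-2797 + 418) - 14174 = -2379 - 14174 = -16553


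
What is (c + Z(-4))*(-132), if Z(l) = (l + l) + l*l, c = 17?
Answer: -3300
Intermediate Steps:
Z(l) = l² + 2*l (Z(l) = 2*l + l² = l² + 2*l)
(c + Z(-4))*(-132) = (17 - 4*(2 - 4))*(-132) = (17 - 4*(-2))*(-132) = (17 + 8)*(-132) = 25*(-132) = -3300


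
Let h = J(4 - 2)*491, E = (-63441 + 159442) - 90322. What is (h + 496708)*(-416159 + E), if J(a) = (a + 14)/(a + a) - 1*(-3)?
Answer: -205299519600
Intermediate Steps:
E = 5679 (E = 96001 - 90322 = 5679)
J(a) = 3 + (14 + a)/(2*a) (J(a) = (14 + a)/((2*a)) + 3 = (14 + a)*(1/(2*a)) + 3 = (14 + a)/(2*a) + 3 = 3 + (14 + a)/(2*a))
h = 3437 (h = (7/2 + 7/(4 - 2))*491 = (7/2 + 7/2)*491 = 7*491 = 3437)
(h + 496708)*(-416159 + E) = (3437 + 496708)*(-416159 + 5679) = 500145*(-410480) = -205299519600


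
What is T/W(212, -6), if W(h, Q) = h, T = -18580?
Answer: -4645/53 ≈ -87.641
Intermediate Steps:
T/W(212, -6) = -18580/212 = -18580*1/212 = -4645/53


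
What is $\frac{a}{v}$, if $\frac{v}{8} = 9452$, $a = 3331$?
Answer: $\frac{3331}{75616} \approx 0.044052$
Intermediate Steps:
$v = 75616$ ($v = 8 \cdot 9452 = 75616$)
$\frac{a}{v} = \frac{3331}{75616}$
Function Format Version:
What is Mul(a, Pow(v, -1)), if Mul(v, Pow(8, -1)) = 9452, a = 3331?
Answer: Rational(3331, 75616) ≈ 0.044052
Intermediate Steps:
v = 75616 (v = Mul(8, 9452) = 75616)
Mul(a, Pow(v, -1)) = Mul(3331, Pow(75616, -1)) = Mul(3331, Rational(1, 75616)) = Rational(3331, 75616)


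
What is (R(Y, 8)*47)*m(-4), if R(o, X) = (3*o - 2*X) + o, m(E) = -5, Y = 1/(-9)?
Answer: 34780/9 ≈ 3864.4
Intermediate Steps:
Y = -⅑ ≈ -0.11111
R(o, X) = -2*X + 4*o (R(o, X) = (-2*X + 3*o) + o = -2*X + 4*o)
(R(Y, 8)*47)*m(-4) = ((-2*8 + 4*(-⅑))*47)*(-5) = ((-16 - 4/9)*47)*(-5) = -148/9*47*(-5) = -6956/9*(-5) = 34780/9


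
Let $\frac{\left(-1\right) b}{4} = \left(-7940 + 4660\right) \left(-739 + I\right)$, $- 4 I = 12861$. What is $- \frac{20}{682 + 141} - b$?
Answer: $\frac{42697042460}{823} \approx 5.188 \cdot 10^{7}$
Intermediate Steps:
$I = - \frac{12861}{4}$ ($I = \left(- \frac{1}{4}\right) 12861 = - \frac{12861}{4} \approx -3215.3$)
$b = -51879760$ ($b = - 4 \left(-7940 + 4660\right) \left(-739 - \frac{12861}{4}\right) = - 4 \left(\left(-3280\right) \left(- \frac{15817}{4}\right)\right) = \left(-4\right) 12969940 = -51879760$)
$- \frac{20}{682 + 141} - b = - \frac{20}{682 + 141} - -51879760 = - \frac{20}{823} + 51879760 = \frac{42697042460}{823}$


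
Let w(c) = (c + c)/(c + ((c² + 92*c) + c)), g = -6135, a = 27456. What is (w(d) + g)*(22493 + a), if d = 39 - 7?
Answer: -19305488296/63 ≈ -3.0644e+8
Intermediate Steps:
d = 32
w(c) = 2*c/(c² + 94*c) (w(c) = (2*c)/(c + (c² + 93*c)) = (2*c)/(c² + 94*c) = 2*c/(c² + 94*c))
(w(d) + g)*(22493 + a) = (2/(94 + 32) - 6135)*(22493 + 27456) = (2/126 - 6135)*49949 = (2*(1/126) - 6135)*49949 = (1/63 - 6135)*49949 = -386504/63*49949 = -19305488296/63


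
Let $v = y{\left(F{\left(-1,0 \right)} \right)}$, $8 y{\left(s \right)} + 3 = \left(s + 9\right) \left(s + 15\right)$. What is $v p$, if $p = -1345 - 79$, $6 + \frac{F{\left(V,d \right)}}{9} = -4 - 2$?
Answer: $-1638312$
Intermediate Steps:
$F{\left(V,d \right)} = -108$ ($F{\left(V,d \right)} = -54 + 9 \left(-4 - 2\right) = -54 + 9 \left(-6\right) = -54 - 54 = -108$)
$y{\left(s \right)} = - \frac{3}{8} + \frac{\left(9 + s\right) \left(15 + s\right)}{8}$ ($y{\left(s \right)} = - \frac{3}{8} + \frac{\left(s + 9\right) \left(s + 15\right)}{8} = - \frac{3}{8} + \frac{\left(9 + s\right) \left(15 + s\right)}{8}$)
$v = \frac{2301}{2}$ ($v = \frac{33}{2} + 3 \left(-108\right) + \frac{\left(-108\right)^{2}}{8} = \frac{33}{2} - 324 + \frac{1}{8} \cdot 11664 = \frac{33}{2} - 324 + 1458 = \frac{2301}{2} \approx 1150.5$)
$p = -1424$ ($p = -1345 - 79 = -1424$)
$v p = \frac{2301}{2} \left(-1424\right) = -1638312$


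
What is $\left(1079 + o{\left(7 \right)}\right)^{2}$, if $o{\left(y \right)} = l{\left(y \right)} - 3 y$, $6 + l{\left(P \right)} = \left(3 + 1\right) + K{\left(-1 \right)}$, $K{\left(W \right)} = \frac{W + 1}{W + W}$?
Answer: $1115136$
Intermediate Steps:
$K{\left(W \right)} = \frac{1 + W}{2 W}$
$l{\left(P \right)} = -2$ ($l{\left(P \right)} = -6 + \left(\left(3 + 1\right) + \frac{1 - 1}{2 \left(-1\right)}\right) = -6 + \left(4 + \frac{1}{2} \left(-1\right) 0\right) = -6 + \left(4 + 0\right) = -6 + 4 = -2$)
$o{\left(y \right)} = -2 - 3 y$
$\left(1079 + o{\left(7 \right)}\right)^{2} = \left(1079 - 23\right)^{2} = 1056^{2} = 1115136$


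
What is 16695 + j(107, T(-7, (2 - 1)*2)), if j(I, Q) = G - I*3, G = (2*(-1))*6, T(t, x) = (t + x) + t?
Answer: 16362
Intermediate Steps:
T(t, x) = x + 2*t
G = -12 (G = -2*6 = -12)
j(I, Q) = -12 - 3*I (j(I, Q) = -12 - I*3 = -12 - 3*I)
16695 + j(107, T(-7, (2 - 1)*2)) = 16695 + (-12 - 3*107) = 16695 + (-12 - 321) = 16695 - 333 = 16362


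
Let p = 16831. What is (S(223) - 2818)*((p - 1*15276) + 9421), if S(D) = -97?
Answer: -31995040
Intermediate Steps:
(S(223) - 2818)*((p - 1*15276) + 9421) = (-97 - 2818)*((16831 - 1*15276) + 9421) = -2915*((16831 - 15276) + 9421) = -2915*(1555 + 9421) = -2915*10976 = -31995040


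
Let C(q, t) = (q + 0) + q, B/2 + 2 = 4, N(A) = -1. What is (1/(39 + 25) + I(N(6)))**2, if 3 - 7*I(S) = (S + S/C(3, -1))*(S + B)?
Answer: 178929/200704 ≈ 0.89151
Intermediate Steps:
B = 4 (B = -4 + 2*4 = -4 + 8 = 4)
C(q, t) = 2*q (C(q, t) = q + q = 2*q)
I(S) = 3/7 - S*(4 + S)/6 (I(S) = 3/7 - (S + S/((2*3)))*(S + 4)/7 = 3/7 - (S + S/6)*(4 + S)/7 = 3/7 - 7*S/6*(4 + S)/7 = 3/7 - S*(4 + S)/6)
(1/(39 + 25) + I(N(6)))**2 = (1/(39 + 25) + (3/7 - 2/3*(-1) - 1/6*(-1)**2))**2 = (1/64 + (3/7 + 2/3 - 1/6*1))**2 = (1/64 + (3/7 + 2/3 - 1/6))**2 = (1/64 + 13/14)**2 = (423/448)**2 = 178929/200704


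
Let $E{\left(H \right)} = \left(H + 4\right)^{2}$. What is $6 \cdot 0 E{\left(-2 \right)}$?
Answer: $0$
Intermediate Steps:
$E{\left(H \right)} = \left(4 + H\right)^{2}$
$6 \cdot 0 E{\left(-2 \right)} = 6 \cdot 0 \left(4 - 2\right)^{2} = 0 \cdot 2^{2} = 0 \cdot 4 = 0$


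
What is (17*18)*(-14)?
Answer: -4284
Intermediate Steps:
(17*18)*(-14) = 306*(-14) = -4284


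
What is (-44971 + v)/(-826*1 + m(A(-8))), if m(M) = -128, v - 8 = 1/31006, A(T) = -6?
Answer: 1394122777/29579724 ≈ 47.131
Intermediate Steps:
v = 248049/31006 (v = 8 + 1/31006 = 248049/31006 ≈ 8.0000)
(-44971 + v)/(-826*1 + m(A(-8))) = (-44971 + 248049/31006)/(-826*1 - 128) = -1394122777/(31006*(-826 - 128)) = -1394122777/31006/(-954) = -1394122777/31006*(-1/954) = 1394122777/29579724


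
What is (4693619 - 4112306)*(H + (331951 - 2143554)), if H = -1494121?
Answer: -1921660335612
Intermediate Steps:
(4693619 - 4112306)*(H + (331951 - 2143554)) = (4693619 - 4112306)*(-1494121 + (331951 - 2143554)) = 581313*(-1494121 - 1811603) = 581313*(-3305724) = -1921660335612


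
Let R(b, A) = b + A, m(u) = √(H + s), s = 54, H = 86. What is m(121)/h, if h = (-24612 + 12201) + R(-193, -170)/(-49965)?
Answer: -16655*√35/103352542 ≈ -0.00095336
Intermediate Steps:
m(u) = 2*√35 (m(u) = √(86 + 54) = √140 = 2*√35)
R(b, A) = A + b
h = -206705084/16655 (h = (-24612 + 12201) + (-170 - 193)/(-49965) = -12411 - 363*(-1/49965) = -12411 + 121/16655 = -206705084/16655 ≈ -12411.)
m(121)/h = (2*√35)/(-206705084/16655) = (2*√35)*(-16655/206705084) = -16655*√35/103352542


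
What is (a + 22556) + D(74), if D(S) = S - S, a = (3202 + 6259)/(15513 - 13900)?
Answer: 36392289/1613 ≈ 22562.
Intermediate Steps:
a = 9461/1613 ≈ 5.8655
D(S) = 0
(a + 22556) + D(74) = (9461/1613 + 22556) + 0 = 36392289/1613 + 0 = 36392289/1613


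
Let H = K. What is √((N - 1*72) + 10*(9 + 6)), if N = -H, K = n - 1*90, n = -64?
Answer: 2*√58 ≈ 15.232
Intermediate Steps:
K = -154 (K = -64 - 1*90 = -64 - 90 = -154)
H = -154
N = 154 (N = -1*(-154) = 154)
√((N - 1*72) + 10*(9 + 6)) = √((154 - 1*72) + 10*(9 + 6)) = √((154 - 72) + 10*15) = √(82 + 150) = √232 = 2*√58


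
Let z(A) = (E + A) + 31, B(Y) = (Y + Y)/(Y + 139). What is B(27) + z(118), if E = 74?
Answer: 18536/83 ≈ 223.33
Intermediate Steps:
B(Y) = 2*Y/(139 + Y) (B(Y) = (2*Y)/(139 + Y) = 2*Y/(139 + Y))
z(A) = 105 + A (z(A) = (74 + A) + 31 = 105 + A)
B(27) + z(118) = 2*27/(139 + 27) + (105 + 118) = 2*27/166 + 223 = 2*27*(1/166) + 223 = 27/83 + 223 = 18536/83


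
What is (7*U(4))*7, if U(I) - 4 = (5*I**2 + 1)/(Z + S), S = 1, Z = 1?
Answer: 4361/2 ≈ 2180.5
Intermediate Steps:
U(I) = 9/2 + 5*I**2/2 (U(I) = 4 + (5*I**2 + 1)/(1 + 1) = 4 + (1 + 5*I**2)/2 = 4 + (1 + 5*I**2)*(1/2) = 4 + (1/2 + 5*I**2/2) = 9/2 + 5*I**2/2)
(7*U(4))*7 = (7*(9/2 + (5/2)*4**2))*7 = (7*(9/2 + (5/2)*16))*7 = (7*(9/2 + 40))*7 = (7*(89/2))*7 = (623/2)*7 = 4361/2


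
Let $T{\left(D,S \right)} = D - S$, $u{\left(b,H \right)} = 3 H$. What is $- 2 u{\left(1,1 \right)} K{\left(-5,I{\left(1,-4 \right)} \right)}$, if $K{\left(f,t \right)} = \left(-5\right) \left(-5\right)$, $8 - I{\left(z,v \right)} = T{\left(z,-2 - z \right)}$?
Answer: $-150$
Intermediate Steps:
$I{\left(z,v \right)} = 6 - 2 z$ ($I{\left(z,v \right)} = 8 - \left(z - \left(-2 - z\right)\right) = 8 - \left(z + \left(2 + z\right)\right) = 8 - \left(2 + 2 z\right) = 6 - 2 z$)
$K{\left(f,t \right)} = 25$
$- 2 u{\left(1,1 \right)} K{\left(-5,I{\left(1,-4 \right)} \right)} = - 2 \cdot 3 \cdot 1 \cdot 25 = \left(-2\right) 3 \cdot 25 = \left(-6\right) 25 = -150$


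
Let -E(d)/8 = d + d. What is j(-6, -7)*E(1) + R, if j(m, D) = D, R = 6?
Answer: 118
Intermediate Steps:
E(d) = -16*d (E(d) = -8*(d + d) = -16*d)
j(-6, -7)*E(1) + R = -(-112) + 6 = -7*(-16) + 6 = 112 + 6 = 118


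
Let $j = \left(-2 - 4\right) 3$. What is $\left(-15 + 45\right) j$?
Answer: $-540$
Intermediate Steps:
$j = -18$ ($j = \left(-6\right) 3 = -18$)
$\left(-15 + 45\right) j = \left(-15 + 45\right) \left(-18\right) = 30 \left(-18\right) = -540$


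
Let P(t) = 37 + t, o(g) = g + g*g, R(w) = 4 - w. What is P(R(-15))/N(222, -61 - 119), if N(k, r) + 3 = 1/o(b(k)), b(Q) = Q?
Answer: -2772336/148517 ≈ -18.667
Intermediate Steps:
o(g) = g + g²
N(k, r) = -3 + 1/(k*(1 + k))
P(R(-15))/N(222, -61 - 119) = (37 + (4 - 1*(-15)))/(-3 + 1/(222*(1 + 222))) = (37 + (4 + 15))/(-3 + (1/222)/223) = (37 + 19)/(-3 + (1/222)*(1/223)) = 56/(-3 + 1/49506) = 56/(-148517/49506) = 56*(-49506/148517) = -2772336/148517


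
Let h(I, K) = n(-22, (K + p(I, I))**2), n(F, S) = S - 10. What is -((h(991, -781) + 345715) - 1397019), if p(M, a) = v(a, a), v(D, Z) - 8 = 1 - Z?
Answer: -2056855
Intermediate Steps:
v(D, Z) = 9 - Z (v(D, Z) = 8 + (1 - Z) = 9 - Z)
p(M, a) = 9 - a
n(F, S) = -10 + S
h(I, K) = -10 + (9 + K - I)**2 (h(I, K) = -10 + (K + (9 - I))**2 = -10 + (9 + K - I)**2)
-((h(991, -781) + 345715) - 1397019) = -(((-10 + (9 - 781 - 1*991)**2) + 345715) - 1397019) = -(((-10 + (9 - 781 - 991)**2) + 345715) - 1397019) = -(((-10 + (-1763)**2) + 345715) - 1397019) = -(((-10 + 3108169) + 345715) - 1397019) = -((3108159 + 345715) - 1397019) = -(3453874 - 1397019) = -1*2056855 = -2056855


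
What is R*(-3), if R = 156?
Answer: -468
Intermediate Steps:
R*(-3) = 156*(-3) = -468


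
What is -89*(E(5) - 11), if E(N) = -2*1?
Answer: 1157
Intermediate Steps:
E(N) = -2
-89*(E(5) - 11) = -89*(-2 - 11) = -89*(-13) = 1157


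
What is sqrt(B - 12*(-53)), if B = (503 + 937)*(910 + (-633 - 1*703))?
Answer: 2*I*sqrt(153201) ≈ 782.82*I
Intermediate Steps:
B = -613440 (B = 1440*(910 + (-633 - 703)) = 1440*(910 - 1336) = 1440*(-426) = -613440)
sqrt(B - 12*(-53)) = sqrt(-613440 - 12*(-53)) = sqrt(-613440 + 636) = sqrt(-612804) = 2*I*sqrt(153201)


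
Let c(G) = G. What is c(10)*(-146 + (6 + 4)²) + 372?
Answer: -88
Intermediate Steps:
c(10)*(-146 + (6 + 4)²) + 372 = 10*(-146 + (6 + 4)²) + 372 = 10*(-146 + 10²) + 372 = 10*(-146 + 100) + 372 = 10*(-46) + 372 = -460 + 372 = -88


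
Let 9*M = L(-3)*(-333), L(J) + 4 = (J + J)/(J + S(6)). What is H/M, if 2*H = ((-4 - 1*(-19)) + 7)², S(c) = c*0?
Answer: 121/37 ≈ 3.2703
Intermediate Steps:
S(c) = 0
H = 242 (H = ((-4 - 1*(-19)) + 7)²/2 = ((-4 + 19) + 7)²/2 = (15 + 7)²/2 = (½)*22² = (½)*484 = 242)
L(J) = -2 (L(J) = -4 + (J + J)/(J + 0) = -4 + (2*J)/J = -4 + 2 = -2)
M = 74 (M = (-2*(-333))/9 = (⅑)*666 = 74)
H/M = 242/74 = 242*(1/74) = 121/37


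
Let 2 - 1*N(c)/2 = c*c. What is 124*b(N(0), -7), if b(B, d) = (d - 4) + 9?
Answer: -248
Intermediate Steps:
N(c) = 4 - 2*c² (N(c) = 4 - 2*c*c = 4 - 2*c²)
b(B, d) = 5 + d (b(B, d) = (-4 + d) + 9 = 5 + d)
124*b(N(0), -7) = 124*(5 - 7) = 124*(-2) = -248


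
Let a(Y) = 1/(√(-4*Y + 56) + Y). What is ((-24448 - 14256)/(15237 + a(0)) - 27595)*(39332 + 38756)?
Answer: -651588153512406968/302355941 + 140572928*√14/302355941 ≈ -2.1550e+9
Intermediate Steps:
a(Y) = 1/(Y + √(56 - 4*Y)) (a(Y) = 1/(√(56 - 4*Y) + Y) = 1/(Y + √(56 - 4*Y)))
((-24448 - 14256)/(15237 + a(0)) - 27595)*(39332 + 38756) = ((-24448 - 14256)/(15237 + 1/(0 + 2*√(14 - 1*0))) - 27595)*(39332 + 38756) = (-38704/(15237 + 1/(0 + 2*√(14 + 0))) - 27595)*78088 = (-38704/(15237 + 1/(0 + 2*√14)) - 27595)*78088 = (-38704/(15237 + 1/(2*√14)) - 27595)*78088 = (-38704/(15237 + √14/28) - 27595)*78088 = (-27595 - 38704/(15237 + √14/28))*78088 = -2154838360 - 3022317952/(15237 + √14/28)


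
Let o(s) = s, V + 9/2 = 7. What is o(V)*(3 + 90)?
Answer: 465/2 ≈ 232.50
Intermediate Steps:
V = 5/2 (V = -9/2 + 7 = 5/2 ≈ 2.5000)
o(V)*(3 + 90) = 5*(3 + 90)/2 = (5/2)*93 = 465/2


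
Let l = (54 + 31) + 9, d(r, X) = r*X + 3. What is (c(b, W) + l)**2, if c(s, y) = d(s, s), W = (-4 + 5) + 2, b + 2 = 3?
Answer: 9604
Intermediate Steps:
b = 1 (b = -2 + 3 = 1)
W = 3 (W = 1 + 2 = 3)
d(r, X) = 3 + X*r (d(r, X) = X*r + 3 = 3 + X*r)
l = 94 (l = 85 + 9 = 94)
c(s, y) = 3 + s**2 (c(s, y) = 3 + s*s = 3 + s**2)
(c(b, W) + l)**2 = ((3 + 1**2) + 94)**2 = ((3 + 1) + 94)**2 = (4 + 94)**2 = 98**2 = 9604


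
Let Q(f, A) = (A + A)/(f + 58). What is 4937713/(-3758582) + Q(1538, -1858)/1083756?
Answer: -1067581325821925/812640465901404 ≈ -1.3137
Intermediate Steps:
Q(f, A) = 2*A/(58 + f) (Q(f, A) = (2*A)/(58 + f) = 2*A/(58 + f))
4937713/(-3758582) + Q(1538, -1858)/1083756 = 4937713/(-3758582) + (2*(-1858)/(58 + 1538))/1083756 = 4937713*(-1/3758582) + (2*(-1858)/1596)*(1/1083756) = -4937713/3758582 + (2*(-1858)*(1/1596))*(1/1083756) = -4937713/3758582 - 929/399*1/1083756 = -4937713/3758582 - 929/432418644 = -1067581325821925/812640465901404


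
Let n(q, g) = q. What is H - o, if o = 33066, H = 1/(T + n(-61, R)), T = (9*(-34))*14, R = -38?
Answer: -143671771/4345 ≈ -33066.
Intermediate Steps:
T = -4284 (T = -306*14 = -4284)
H = -1/4345 (H = 1/(-4284 - 61) = 1/(-4345) = -1/4345 ≈ -0.00023015)
H - o = -1/4345 - 1*33066 = -1/4345 - 33066 = -143671771/4345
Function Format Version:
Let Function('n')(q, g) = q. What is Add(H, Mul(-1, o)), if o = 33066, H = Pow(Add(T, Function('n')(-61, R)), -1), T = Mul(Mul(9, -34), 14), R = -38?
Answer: Rational(-143671771, 4345) ≈ -33066.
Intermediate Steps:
T = -4284 (T = Mul(-306, 14) = -4284)
H = Rational(-1, 4345) (H = Pow(Add(-4284, -61), -1) = Pow(-4345, -1) = Rational(-1, 4345) ≈ -0.00023015)
Add(H, Mul(-1, o)) = Add(Rational(-1, 4345), Mul(-1, 33066)) = Add(Rational(-1, 4345), -33066) = Rational(-143671771, 4345)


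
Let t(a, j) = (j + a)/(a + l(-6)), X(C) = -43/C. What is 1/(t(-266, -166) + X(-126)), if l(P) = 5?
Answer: 3654/7295 ≈ 0.50089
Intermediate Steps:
t(a, j) = (a + j)/(5 + a) (t(a, j) = (j + a)/(a + 5) = (a + j)/(5 + a))
1/(t(-266, -166) + X(-126)) = 1/((-266 - 166)/(5 - 266) - 43/(-126)) = 1/(-432/(-261) - 43*(-1/126)) = 1/(-1/261*(-432) + 43/126) = 1/(48/29 + 43/126) = 1/(7295/3654) = 3654/7295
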